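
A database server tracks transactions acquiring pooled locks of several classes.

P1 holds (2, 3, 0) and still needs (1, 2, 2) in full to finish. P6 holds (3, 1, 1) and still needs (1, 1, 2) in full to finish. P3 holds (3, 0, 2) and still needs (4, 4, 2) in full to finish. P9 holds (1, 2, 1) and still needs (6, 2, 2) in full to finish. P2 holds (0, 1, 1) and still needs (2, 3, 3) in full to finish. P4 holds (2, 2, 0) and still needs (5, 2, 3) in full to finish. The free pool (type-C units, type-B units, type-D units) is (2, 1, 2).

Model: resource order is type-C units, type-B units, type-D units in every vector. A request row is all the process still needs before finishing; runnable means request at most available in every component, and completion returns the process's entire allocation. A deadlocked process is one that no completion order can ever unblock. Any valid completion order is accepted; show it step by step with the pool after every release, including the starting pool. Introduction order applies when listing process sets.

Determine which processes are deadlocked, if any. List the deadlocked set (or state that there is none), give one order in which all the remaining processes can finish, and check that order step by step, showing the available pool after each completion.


No process is deadlocked.
Key observation: starting with P6, each completion frees enough for the next — no one is permanently blocked.
The rest can finish in the order P6, P4, P1, P9, P3, P2. Walking it through:
  pool = (2, 1, 2)
  P6: need (1, 1, 2) fits (2, 1, 2); releases (3, 1, 1), pool now (5, 2, 3)
  P4: need (5, 2, 3) fits (5, 2, 3); releases (2, 2, 0), pool now (7, 4, 3)
  P1: need (1, 2, 2) fits (7, 4, 3); releases (2, 3, 0), pool now (9, 7, 3)
  P9: need (6, 2, 2) fits (9, 7, 3); releases (1, 2, 1), pool now (10, 9, 4)
  P3: need (4, 4, 2) fits (10, 9, 4); releases (3, 0, 2), pool now (13, 9, 6)
  P2: need (2, 3, 3) fits (13, 9, 6); releases (0, 1, 1), pool now (13, 10, 7)


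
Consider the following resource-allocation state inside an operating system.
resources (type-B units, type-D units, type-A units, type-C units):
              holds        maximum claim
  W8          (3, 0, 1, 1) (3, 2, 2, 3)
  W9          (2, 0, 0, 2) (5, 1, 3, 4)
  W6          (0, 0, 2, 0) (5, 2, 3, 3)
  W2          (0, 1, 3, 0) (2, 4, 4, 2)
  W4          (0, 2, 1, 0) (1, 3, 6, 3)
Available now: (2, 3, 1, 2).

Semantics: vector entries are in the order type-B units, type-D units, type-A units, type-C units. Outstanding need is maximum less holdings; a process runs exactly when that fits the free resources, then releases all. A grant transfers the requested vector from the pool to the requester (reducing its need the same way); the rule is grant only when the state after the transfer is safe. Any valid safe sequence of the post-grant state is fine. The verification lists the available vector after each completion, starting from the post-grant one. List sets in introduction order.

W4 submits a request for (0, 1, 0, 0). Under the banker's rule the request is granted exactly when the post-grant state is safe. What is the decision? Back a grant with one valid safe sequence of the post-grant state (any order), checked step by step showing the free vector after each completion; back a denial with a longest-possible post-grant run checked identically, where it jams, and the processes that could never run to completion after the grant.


DENY — the pretend-granted state is unsafe.
Key observation: after W8, W6, W9 the pool peaks at (7, 2, 4, 5), and each blocked process is short somewhere: W2 on type-D units; W4 on type-A units.
On the post-grant state, W8, W6, W9 is a maximal run — nothing extends it. Check, step by step:
  pool = (2, 2, 1, 2)
  W8: need (0, 2, 1, 2) fits (2, 2, 1, 2); releases (3, 0, 1, 1), pool now (5, 2, 2, 3)
  W6: need (5, 2, 1, 3) fits (5, 2, 2, 3); releases (0, 0, 2, 0), pool now (5, 2, 4, 3)
  W9: need (3, 1, 3, 2) fits (5, 2, 4, 3); releases (2, 0, 0, 2), pool now (7, 2, 4, 5)
  blocked: W2 wants (2, 3, 1, 2), pool (7, 2, 4, 5) — not enough type-D units
  blocked: W4 wants (1, 0, 5, 3), pool (7, 2, 4, 5) — not enough type-A units
Had the request been granted, W2 and W4 could never finish.


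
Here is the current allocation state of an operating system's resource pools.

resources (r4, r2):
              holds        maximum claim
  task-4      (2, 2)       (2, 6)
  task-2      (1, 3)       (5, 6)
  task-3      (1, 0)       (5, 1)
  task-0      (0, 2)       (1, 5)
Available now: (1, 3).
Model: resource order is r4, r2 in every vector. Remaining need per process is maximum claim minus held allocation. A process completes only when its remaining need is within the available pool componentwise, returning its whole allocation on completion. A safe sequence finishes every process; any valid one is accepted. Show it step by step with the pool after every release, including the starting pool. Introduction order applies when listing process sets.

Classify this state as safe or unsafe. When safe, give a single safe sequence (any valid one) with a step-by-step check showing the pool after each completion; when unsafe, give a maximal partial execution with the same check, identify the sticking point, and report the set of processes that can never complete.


The state is UNSAFE.
Key observation: even finishing task-0, task-4 leaves just (3, 7) free — too little r4 for any of the remaining processes.
The run task-0, task-4 cannot be extended any further. Verifying each step:
  pool = (1, 3)
  run task-0 (needs (1, 3), free (1, 3)); after release of (0, 2) the pool is (1, 5)
  run task-4 (needs (0, 4), free (1, 5)); after release of (2, 2) the pool is (3, 7)
  task-2 cannot run: need (4, 3) vs free (3, 7) (insufficient r4)
  task-3 cannot run: need (4, 1) vs free (3, 7) (insufficient r4)
Processes that can never finish: task-2 and task-3.


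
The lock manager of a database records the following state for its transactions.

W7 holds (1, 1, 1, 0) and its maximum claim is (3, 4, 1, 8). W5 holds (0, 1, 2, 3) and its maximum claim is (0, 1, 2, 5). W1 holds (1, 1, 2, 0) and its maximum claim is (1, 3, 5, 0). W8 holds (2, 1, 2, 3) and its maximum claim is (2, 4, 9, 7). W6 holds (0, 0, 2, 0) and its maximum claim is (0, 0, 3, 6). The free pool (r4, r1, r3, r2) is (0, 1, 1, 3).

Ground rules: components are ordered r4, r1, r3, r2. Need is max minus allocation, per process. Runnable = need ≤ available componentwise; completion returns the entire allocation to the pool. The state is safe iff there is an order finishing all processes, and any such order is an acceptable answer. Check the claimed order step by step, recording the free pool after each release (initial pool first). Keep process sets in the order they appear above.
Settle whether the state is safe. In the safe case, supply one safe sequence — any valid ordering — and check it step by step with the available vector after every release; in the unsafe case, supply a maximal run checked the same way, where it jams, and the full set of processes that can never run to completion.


SAFE — a valid safe sequence is W5, W1, W6, W8, W7.
Key observation: W1 marks the first exact bind of the order: its need (0, 2, 3, 0) fits the free (0, 2, 3, 6) with zero slack on a requested resource.
Verifying each step:
  pool = (0, 1, 1, 3)
  W5: need (0, 0, 0, 2) fits (0, 1, 1, 3); releases (0, 1, 2, 3), pool now (0, 2, 3, 6)
  W1: need (0, 2, 3, 0) fits (0, 2, 3, 6); releases (1, 1, 2, 0), pool now (1, 3, 5, 6)
  W6: need (0, 0, 1, 6) fits (1, 3, 5, 6); releases (0, 0, 2, 0), pool now (1, 3, 7, 6)
  W8: need (0, 3, 7, 4) fits (1, 3, 7, 6); releases (2, 1, 2, 3), pool now (3, 4, 9, 9)
  W7: need (2, 3, 0, 8) fits (3, 4, 9, 9); releases (1, 1, 1, 0), pool now (4, 5, 10, 9)


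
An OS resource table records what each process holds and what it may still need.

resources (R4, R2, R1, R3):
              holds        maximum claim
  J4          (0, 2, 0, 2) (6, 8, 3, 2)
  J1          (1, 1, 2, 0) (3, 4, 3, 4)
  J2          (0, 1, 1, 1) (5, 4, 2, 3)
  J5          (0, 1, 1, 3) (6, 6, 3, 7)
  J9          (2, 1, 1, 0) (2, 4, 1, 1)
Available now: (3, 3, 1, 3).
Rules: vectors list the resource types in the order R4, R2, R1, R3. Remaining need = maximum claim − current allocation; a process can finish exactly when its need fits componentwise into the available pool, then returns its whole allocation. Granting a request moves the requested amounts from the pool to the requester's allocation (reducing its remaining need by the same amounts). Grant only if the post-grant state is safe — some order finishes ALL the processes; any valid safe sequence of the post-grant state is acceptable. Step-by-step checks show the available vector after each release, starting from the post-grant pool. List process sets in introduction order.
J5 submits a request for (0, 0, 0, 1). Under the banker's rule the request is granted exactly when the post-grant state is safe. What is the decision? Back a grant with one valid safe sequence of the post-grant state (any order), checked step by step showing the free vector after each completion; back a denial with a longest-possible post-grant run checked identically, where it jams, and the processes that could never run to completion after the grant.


DENY: after the grant no complete ordering would exist.
Key observation: after J9, J2 the pool peaks at (5, 5, 3, 3), and each blocked process is short somewhere: J4 on R4, R2; J1 on R3; J5 on R4.
On the post-grant state, J9, J2 is a maximal run — nothing extends it. Step-by-step check:
  pool = (3, 3, 1, 2)
  J9: need (0, 3, 0, 1) fits (3, 3, 1, 2); releases (2, 1, 1, 0), pool now (5, 4, 2, 2)
  J2: need (5, 3, 1, 2) fits (5, 4, 2, 2); releases (0, 1, 1, 1), pool now (5, 5, 3, 3)
  J4 cannot run: need (6, 6, 3, 0) vs free (5, 5, 3, 3) (insufficient R4 and R2)
  J1 cannot run: need (2, 3, 1, 4) vs free (5, 5, 3, 3) (insufficient R3)
  J5 cannot run: need (6, 5, 2, 3) vs free (5, 5, 3, 3) (insufficient R4)
Had the request been granted, J4, J1 and J5 could never finish.


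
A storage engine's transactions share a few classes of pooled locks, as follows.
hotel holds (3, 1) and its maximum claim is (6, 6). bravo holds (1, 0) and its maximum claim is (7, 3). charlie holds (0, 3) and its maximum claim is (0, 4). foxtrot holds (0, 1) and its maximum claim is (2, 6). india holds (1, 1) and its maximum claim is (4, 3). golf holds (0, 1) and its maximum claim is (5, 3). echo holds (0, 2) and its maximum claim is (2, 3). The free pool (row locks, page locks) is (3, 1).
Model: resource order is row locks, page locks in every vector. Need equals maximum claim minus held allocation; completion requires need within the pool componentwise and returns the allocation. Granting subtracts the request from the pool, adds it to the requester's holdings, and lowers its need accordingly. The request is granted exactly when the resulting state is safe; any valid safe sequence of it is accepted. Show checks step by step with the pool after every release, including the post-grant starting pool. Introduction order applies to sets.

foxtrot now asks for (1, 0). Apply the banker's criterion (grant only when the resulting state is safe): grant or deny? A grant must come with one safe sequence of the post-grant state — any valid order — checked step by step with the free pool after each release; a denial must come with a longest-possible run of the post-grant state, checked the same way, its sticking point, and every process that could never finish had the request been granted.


GRANT — the state after the grant stays safe, e.g. via echo, charlie, foxtrot, india, hotel, bravo, golf.
Key observation: with (2, 1) left after the transfer, echo can run at once — the state stays safe.
Check on the post-grant state, step by step:
  pool = (2, 1)
  run echo (needs (2, 1), free (2, 1)); after release of (0, 2) the pool is (2, 3)
  run charlie (needs (0, 1), free (2, 3)); after release of (0, 3) the pool is (2, 6)
  run foxtrot (needs (1, 5), free (2, 6)); after release of (1, 1) the pool is (3, 7)
  run india (needs (3, 2), free (3, 7)); after release of (1, 1) the pool is (4, 8)
  run hotel (needs (3, 5), free (4, 8)); after release of (3, 1) the pool is (7, 9)
  run bravo (needs (6, 3), free (7, 9)); after release of (1, 0) the pool is (8, 9)
  run golf (needs (5, 2), free (8, 9)); after release of (0, 1) the pool is (8, 10)


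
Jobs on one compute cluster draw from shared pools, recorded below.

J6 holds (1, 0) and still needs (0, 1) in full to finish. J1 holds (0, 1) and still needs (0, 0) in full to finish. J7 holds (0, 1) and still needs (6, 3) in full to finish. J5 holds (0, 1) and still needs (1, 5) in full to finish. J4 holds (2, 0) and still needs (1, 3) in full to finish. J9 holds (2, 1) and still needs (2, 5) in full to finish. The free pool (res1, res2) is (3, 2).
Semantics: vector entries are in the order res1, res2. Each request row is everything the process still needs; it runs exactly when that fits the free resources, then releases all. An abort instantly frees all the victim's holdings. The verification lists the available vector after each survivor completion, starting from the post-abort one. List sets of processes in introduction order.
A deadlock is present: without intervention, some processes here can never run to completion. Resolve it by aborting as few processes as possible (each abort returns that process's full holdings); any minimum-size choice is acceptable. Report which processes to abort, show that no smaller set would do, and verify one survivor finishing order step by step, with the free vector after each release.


The answer: abort J9.
Key observation: no ordering could ever have run J5 before the abort of J9; with (2, 1) back in the pool it fits at step 5.
No smaller set exists: with zero aborts the deadlock remains.
Survivors finish in the order: J4, J7, J1, J6, J5. Step-by-step check (pool after the aborts first):
  pool = (5, 3)
  run J4 (needs (1, 3), free (5, 3)); after release of (2, 0) the pool is (7, 3)
  run J7 (needs (6, 3), free (7, 3)); after release of (0, 1) the pool is (7, 4)
  run J1 (needs (0, 0), free (7, 4)); after release of (0, 1) the pool is (7, 5)
  run J6 (needs (0, 1), free (7, 5)); after release of (1, 0) the pool is (8, 5)
  run J5 (needs (1, 5), free (8, 5)); after release of (0, 1) the pool is (8, 6)


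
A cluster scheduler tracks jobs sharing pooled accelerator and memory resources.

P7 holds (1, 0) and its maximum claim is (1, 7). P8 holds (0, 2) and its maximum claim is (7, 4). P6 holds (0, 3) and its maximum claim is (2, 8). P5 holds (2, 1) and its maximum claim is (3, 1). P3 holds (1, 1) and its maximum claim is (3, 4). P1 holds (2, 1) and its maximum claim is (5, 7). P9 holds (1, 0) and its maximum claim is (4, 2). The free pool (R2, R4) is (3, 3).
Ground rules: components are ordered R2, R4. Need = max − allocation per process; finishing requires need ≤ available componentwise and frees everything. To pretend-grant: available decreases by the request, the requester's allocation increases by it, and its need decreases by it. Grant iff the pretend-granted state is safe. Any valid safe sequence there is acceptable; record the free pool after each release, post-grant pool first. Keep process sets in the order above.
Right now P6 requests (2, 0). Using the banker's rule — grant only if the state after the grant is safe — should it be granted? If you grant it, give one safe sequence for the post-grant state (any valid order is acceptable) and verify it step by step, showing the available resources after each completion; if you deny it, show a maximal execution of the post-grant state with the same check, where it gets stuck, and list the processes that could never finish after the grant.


GRANT. The post-grant state is safe; one safe sequence: P5, P9, P3, P6, P7, P8, P1.
Key observation: with (1, 3) left after the transfer, P5 can run at once — the state stays safe.
Verifying the post-grant state step by step:
  pool = (1, 3)
  P5: need (1, 0) fits (1, 3); releases (2, 1), pool now (3, 4)
  P9: need (3, 2) fits (3, 4); releases (1, 0), pool now (4, 4)
  P3: need (2, 3) fits (4, 4); releases (1, 1), pool now (5, 5)
  P6: need (0, 5) fits (5, 5); releases (2, 3), pool now (7, 8)
  P7: need (0, 7) fits (7, 8); releases (1, 0), pool now (8, 8)
  P8: need (7, 2) fits (8, 8); releases (0, 2), pool now (8, 10)
  P1: need (3, 6) fits (8, 10); releases (2, 1), pool now (10, 11)


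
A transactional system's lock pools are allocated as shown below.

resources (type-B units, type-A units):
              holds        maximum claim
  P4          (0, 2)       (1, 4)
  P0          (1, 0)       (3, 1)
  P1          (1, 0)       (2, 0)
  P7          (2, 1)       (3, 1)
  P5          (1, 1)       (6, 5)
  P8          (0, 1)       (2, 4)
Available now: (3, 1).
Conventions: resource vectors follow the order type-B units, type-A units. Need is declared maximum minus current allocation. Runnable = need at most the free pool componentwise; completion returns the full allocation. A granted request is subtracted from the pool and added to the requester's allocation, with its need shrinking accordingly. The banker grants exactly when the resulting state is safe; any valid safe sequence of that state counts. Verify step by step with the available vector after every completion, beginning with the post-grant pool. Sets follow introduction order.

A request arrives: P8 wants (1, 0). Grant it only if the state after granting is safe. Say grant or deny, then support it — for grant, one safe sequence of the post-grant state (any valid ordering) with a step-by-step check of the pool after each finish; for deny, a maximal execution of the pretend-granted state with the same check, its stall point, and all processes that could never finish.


GRANT: granting preserves safety; a valid post-grant sequence is P1, P0, P7, P4, P5, P8.
Key observation: (2, 1) free after granting still covers P1 first, and each release covers the next.
Check on the post-grant state, step by step:
  pool = (2, 1)
  P1 needs (1, 0) <= (2, 1) -> finishes; pool += (1, 0) = (3, 1)
  P0 needs (2, 1) <= (3, 1) -> finishes; pool += (1, 0) = (4, 1)
  P7 needs (1, 0) <= (4, 1) -> finishes; pool += (2, 1) = (6, 2)
  P4 needs (1, 2) <= (6, 2) -> finishes; pool += (0, 2) = (6, 4)
  P5 needs (5, 4) <= (6, 4) -> finishes; pool += (1, 1) = (7, 5)
  P8 needs (1, 3) <= (7, 5) -> finishes; pool += (1, 1) = (8, 6)


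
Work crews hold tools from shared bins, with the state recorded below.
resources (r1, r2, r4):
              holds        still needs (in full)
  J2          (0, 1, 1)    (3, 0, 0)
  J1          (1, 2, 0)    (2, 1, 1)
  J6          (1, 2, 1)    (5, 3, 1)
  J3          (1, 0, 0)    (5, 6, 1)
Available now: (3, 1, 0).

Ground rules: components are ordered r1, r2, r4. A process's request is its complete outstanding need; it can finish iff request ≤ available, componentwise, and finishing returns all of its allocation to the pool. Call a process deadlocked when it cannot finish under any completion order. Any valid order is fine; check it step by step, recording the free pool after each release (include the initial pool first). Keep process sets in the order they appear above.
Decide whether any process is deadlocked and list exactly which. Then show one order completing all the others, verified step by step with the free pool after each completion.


Deadlocked: J6 and J3.
Key observation: even finishing J2, J1 leaves just (4, 4, 1) free — too little r1 for any of the remaining processes.
The rest can finish in the order J2, J1. Walking it through:
  pool = (3, 1, 0)
  J2 needs (3, 0, 0) <= (3, 1, 0) -> finishes; pool += (0, 1, 1) = (3, 2, 1)
  J1 needs (2, 1, 1) <= (3, 2, 1) -> finishes; pool += (1, 2, 0) = (4, 4, 1)
The stuck group stays short no matter what:
  J6 cannot run: need (5, 3, 1) vs free (4, 4, 1) (insufficient r1)
  J3 cannot run: need (5, 6, 1) vs free (4, 4, 1) (insufficient r1 and r2)


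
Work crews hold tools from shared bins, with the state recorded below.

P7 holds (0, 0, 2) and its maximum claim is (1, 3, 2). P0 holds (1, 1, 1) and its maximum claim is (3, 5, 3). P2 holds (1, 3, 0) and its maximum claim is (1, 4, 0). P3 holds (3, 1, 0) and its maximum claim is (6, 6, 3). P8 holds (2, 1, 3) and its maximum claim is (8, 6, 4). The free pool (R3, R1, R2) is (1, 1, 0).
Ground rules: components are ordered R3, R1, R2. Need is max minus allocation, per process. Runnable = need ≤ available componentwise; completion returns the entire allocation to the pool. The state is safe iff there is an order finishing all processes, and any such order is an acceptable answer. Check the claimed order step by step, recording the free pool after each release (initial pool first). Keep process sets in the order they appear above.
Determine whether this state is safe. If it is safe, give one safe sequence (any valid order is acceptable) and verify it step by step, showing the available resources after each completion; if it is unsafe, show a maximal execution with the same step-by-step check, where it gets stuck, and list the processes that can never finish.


SAFE — a valid safe sequence is P2, P7, P0, P3, P8.
Key observation: P2 marks the first exact bind of the order: its need (0, 1, 0) fits the free (1, 1, 0) with zero slack on a requested resource.
Check, step by step:
  pool = (1, 1, 0)
  run P2 (needs (0, 1, 0), free (1, 1, 0)); after release of (1, 3, 0) the pool is (2, 4, 0)
  run P7 (needs (1, 3, 0), free (2, 4, 0)); after release of (0, 0, 2) the pool is (2, 4, 2)
  run P0 (needs (2, 4, 2), free (2, 4, 2)); after release of (1, 1, 1) the pool is (3, 5, 3)
  run P3 (needs (3, 5, 3), free (3, 5, 3)); after release of (3, 1, 0) the pool is (6, 6, 3)
  run P8 (needs (6, 5, 1), free (6, 6, 3)); after release of (2, 1, 3) the pool is (8, 7, 6)


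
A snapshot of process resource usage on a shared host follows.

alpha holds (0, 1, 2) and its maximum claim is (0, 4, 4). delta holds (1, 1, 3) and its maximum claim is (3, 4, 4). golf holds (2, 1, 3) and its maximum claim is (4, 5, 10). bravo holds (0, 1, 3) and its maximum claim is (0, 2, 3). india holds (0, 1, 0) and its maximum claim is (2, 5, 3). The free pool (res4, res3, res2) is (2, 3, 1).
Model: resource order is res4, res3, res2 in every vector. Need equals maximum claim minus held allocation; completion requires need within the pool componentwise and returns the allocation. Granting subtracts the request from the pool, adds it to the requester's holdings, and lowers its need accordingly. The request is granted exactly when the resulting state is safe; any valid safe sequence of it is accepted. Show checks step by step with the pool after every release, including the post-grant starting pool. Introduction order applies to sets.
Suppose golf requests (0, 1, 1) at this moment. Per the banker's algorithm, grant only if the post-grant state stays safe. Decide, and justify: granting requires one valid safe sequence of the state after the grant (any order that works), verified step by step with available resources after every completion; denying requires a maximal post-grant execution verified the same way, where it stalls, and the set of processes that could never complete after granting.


GRANT — the state after the grant stays safe, e.g. via bravo, alpha, delta, golf, india.
Key observation: (2, 2, 0) free after granting still covers bravo first, and each release covers the next.
Step-by-step check of the post-grant state:
  pool = (2, 2, 0)
  bravo: need (0, 1, 0) fits (2, 2, 0); releases (0, 1, 3), pool now (2, 3, 3)
  alpha: need (0, 3, 2) fits (2, 3, 3); releases (0, 1, 2), pool now (2, 4, 5)
  delta: need (2, 3, 1) fits (2, 4, 5); releases (1, 1, 3), pool now (3, 5, 8)
  golf: need (2, 3, 6) fits (3, 5, 8); releases (2, 2, 4), pool now (5, 7, 12)
  india: need (2, 4, 3) fits (5, 7, 12); releases (0, 1, 0), pool now (5, 8, 12)


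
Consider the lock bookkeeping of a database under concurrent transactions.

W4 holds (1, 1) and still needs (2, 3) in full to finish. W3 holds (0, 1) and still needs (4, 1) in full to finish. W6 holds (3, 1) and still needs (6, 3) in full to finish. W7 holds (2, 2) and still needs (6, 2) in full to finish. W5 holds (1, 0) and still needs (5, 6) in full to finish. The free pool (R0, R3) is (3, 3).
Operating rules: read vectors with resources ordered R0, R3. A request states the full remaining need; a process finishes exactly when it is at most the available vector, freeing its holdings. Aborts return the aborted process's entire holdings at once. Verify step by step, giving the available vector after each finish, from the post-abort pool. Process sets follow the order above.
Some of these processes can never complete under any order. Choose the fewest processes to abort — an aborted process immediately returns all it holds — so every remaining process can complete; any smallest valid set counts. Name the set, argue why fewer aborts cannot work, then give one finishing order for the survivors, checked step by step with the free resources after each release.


Abort W6.
Key observation: W7 was stuck for good until W6 gave back (3, 1); in the order shown it finishes at step 2.
Why nothing smaller works: aborting no one leaves the state deadlocked as given.
Survivors finish in the order: W3, W7, W4, W5. Check, step by step (pool after the aborts first):
  pool = (6, 4)
  run W3 (needs (4, 1), free (6, 4)); after release of (0, 1) the pool is (6, 5)
  run W7 (needs (6, 2), free (6, 5)); after release of (2, 2) the pool is (8, 7)
  run W4 (needs (2, 3), free (8, 7)); after release of (1, 1) the pool is (9, 8)
  run W5 (needs (5, 6), free (9, 8)); after release of (1, 0) the pool is (10, 8)


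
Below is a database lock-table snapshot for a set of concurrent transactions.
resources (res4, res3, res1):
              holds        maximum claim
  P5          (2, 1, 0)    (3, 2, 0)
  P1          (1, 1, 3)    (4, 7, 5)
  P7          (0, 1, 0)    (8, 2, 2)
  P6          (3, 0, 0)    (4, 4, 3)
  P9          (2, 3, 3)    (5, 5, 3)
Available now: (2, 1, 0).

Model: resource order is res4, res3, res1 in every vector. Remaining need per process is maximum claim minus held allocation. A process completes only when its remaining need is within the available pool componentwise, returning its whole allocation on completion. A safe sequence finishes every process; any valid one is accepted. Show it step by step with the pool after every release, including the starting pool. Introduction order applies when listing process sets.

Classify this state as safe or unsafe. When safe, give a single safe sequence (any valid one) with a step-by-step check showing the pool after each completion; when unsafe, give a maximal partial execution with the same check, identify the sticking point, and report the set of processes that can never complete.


The state is SAFE; one workable sequence: P5, P9, P6, P7, P1.
Key observation: P5 marks the first exact bind of the order: its need (1, 1, 0) fits the free (2, 1, 0) with zero slack on a requested resource.
Check, step by step:
  pool = (2, 1, 0)
  P5: need (1, 1, 0) fits (2, 1, 0); releases (2, 1, 0), pool now (4, 2, 0)
  P9: need (3, 2, 0) fits (4, 2, 0); releases (2, 3, 3), pool now (6, 5, 3)
  P6: need (1, 4, 3) fits (6, 5, 3); releases (3, 0, 0), pool now (9, 5, 3)
  P7: need (8, 1, 2) fits (9, 5, 3); releases (0, 1, 0), pool now (9, 6, 3)
  P1: need (3, 6, 2) fits (9, 6, 3); releases (1, 1, 3), pool now (10, 7, 6)


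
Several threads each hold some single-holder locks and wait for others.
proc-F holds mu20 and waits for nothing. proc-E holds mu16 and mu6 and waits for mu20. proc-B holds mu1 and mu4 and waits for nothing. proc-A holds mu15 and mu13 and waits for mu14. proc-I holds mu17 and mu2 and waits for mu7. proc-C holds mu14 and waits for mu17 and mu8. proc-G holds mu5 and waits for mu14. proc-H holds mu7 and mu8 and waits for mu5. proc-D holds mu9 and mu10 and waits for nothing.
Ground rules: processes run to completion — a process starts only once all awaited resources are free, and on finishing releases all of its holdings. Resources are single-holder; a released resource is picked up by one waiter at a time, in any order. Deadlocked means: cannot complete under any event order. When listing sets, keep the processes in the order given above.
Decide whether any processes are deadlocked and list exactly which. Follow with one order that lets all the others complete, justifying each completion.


The deadlocked set is proc-A, proc-I, proc-C, proc-G and proc-H.
Key observation: proc-C -> proc-I -> proc-H -> proc-G -> proc-C is a circular wait — nothing in it can go first; proc-A waits into the deadlock from upstream.
The rest can finish in the order proc-F, proc-E, proc-D, proc-B.
Step-by-step check:
  proc-F waits on nothing -> runs at once and releases mu20
  proc-E waits on mu20 — all released -> runs and releases mu16 and mu6
  proc-D waits on nothing -> runs at once and releases mu9 and mu10
  proc-B waits on nothing -> runs at once and releases mu1 and mu4


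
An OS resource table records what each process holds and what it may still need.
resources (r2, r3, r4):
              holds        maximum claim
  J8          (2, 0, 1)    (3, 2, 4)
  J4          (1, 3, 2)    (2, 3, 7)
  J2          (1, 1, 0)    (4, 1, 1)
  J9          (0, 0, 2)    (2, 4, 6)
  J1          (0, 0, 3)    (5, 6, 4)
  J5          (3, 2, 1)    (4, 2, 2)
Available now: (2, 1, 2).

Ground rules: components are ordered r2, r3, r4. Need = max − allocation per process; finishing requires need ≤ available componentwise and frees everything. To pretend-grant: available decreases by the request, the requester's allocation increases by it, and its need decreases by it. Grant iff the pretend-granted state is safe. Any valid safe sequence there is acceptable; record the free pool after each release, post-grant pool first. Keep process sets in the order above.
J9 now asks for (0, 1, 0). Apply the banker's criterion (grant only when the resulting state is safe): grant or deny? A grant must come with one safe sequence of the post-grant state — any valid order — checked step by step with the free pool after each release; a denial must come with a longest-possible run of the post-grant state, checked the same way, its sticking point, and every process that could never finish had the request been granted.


GRANT — the state after the grant stays safe, e.g. via J5, J8, J2, J9, J4, J1.
Key observation: (2, 0, 2) free after granting still covers J5 first, and each release covers the next.
Verifying the post-grant state step by step:
  pool = (2, 0, 2)
  J5: need (1, 0, 1) fits (2, 0, 2); releases (3, 2, 1), pool now (5, 2, 3)
  J8: need (1, 2, 3) fits (5, 2, 3); releases (2, 0, 1), pool now (7, 2, 4)
  J2: need (3, 0, 1) fits (7, 2, 4); releases (1, 1, 0), pool now (8, 3, 4)
  J9: need (2, 3, 4) fits (8, 3, 4); releases (0, 1, 2), pool now (8, 4, 6)
  J4: need (1, 0, 5) fits (8, 4, 6); releases (1, 3, 2), pool now (9, 7, 8)
  J1: need (5, 6, 1) fits (9, 7, 8); releases (0, 0, 3), pool now (9, 7, 11)


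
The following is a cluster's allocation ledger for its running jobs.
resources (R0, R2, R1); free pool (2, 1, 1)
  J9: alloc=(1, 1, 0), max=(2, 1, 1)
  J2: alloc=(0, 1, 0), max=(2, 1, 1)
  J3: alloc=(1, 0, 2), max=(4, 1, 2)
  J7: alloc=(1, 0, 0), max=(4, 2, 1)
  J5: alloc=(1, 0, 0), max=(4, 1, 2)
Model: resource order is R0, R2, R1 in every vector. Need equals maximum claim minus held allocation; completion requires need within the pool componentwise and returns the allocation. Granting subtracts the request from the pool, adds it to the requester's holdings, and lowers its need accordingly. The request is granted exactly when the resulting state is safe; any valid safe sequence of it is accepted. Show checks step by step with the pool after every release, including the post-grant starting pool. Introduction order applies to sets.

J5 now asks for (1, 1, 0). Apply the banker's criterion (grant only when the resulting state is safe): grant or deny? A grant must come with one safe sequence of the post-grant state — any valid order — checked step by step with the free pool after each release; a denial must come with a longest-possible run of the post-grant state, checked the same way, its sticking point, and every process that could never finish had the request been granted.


DENY: after the grant no complete ordering would exist.
Key observation: after J9, J2 the pool peaks at (2, 2, 1), and each blocked process is short somewhere: J3 on R0; J7 on R0; J5 on R1.
After a pretend grant, a maximal execution: J9, J2 — then nothing else fits. Walking it through:
  pool = (1, 0, 1)
  run J9 (needs (1, 0, 1), free (1, 0, 1)); after release of (1, 1, 0) the pool is (2, 1, 1)
  run J2 (needs (2, 0, 1), free (2, 1, 1)); after release of (0, 1, 0) the pool is (2, 2, 1)
  J3 cannot run: need (3, 1, 0) vs free (2, 2, 1) (insufficient R0)
  J7 cannot run: need (3, 2, 1) vs free (2, 2, 1) (insufficient R0)
  J5 cannot run: need (2, 0, 2) vs free (2, 2, 1) (insufficient R1)
Post-grant, the permanently blocked set is J3, J7 and J5.


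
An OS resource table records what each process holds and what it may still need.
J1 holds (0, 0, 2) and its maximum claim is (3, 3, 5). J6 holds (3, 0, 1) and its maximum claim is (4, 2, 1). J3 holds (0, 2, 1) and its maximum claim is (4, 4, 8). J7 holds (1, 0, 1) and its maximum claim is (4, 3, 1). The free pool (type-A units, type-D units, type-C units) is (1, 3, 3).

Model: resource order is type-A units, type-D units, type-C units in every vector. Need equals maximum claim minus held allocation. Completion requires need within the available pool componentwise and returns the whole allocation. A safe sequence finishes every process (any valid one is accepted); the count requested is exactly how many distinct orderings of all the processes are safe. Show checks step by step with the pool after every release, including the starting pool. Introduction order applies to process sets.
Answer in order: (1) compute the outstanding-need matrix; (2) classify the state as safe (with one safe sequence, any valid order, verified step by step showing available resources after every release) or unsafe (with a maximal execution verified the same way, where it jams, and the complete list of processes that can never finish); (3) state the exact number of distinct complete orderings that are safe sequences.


(1) Need matrix, components ordered type-A units, type-D units, type-C units:
  J1: (3, 3, 3)
  J6: (1, 2, 0)
  J3: (4, 2, 7)
  J7: (3, 3, 0)
(2) The state is SAFE; one workable sequence: J6, J1, J7, J3.
Key observation: reading the order forward, J6 is the first process whose need (1, 2, 0) meets the free pool (1, 3, 3) exactly on a resource it requests.
Step-by-step check:
  pool = (1, 3, 3)
  J6 needs (1, 2, 0) <= (1, 3, 3) -> finishes; pool += (3, 0, 1) = (4, 3, 4)
  J1 needs (3, 3, 3) <= (4, 3, 4) -> finishes; pool += (0, 0, 2) = (4, 3, 6)
  J7 needs (3, 3, 0) <= (4, 3, 6) -> finishes; pool += (1, 0, 1) = (5, 3, 7)
  J3 needs (4, 2, 7) <= (5, 3, 7) -> finishes; pool += (0, 2, 1) = (5, 5, 8)
(3) Exactly 2 of the possible complete orderings are safe sequences.


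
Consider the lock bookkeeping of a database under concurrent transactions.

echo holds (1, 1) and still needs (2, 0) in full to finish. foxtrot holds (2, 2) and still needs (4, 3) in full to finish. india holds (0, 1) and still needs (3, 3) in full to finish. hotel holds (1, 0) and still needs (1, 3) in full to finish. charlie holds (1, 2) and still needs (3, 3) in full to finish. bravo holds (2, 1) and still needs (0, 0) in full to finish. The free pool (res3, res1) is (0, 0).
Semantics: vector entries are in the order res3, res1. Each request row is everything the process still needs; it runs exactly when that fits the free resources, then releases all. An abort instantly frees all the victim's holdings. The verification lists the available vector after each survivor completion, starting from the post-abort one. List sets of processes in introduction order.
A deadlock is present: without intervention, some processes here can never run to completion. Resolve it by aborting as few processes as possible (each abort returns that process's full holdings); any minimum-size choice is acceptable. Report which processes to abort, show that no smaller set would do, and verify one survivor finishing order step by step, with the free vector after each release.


The answer: abort india.
Key observation: charlie was stuck for good until india gave back (0, 1); in the order shown it finishes at step 3.
Minimality: the empty abort set fails — the state is deadlocked as it stands.
One survivor order: bravo, echo, charlie, foxtrot, hotel. Check, step by step (post-abort pool first):
  pool = (0, 1)
  bravo: need (0, 0) fits (0, 1); releases (2, 1), pool now (2, 2)
  echo: need (2, 0) fits (2, 2); releases (1, 1), pool now (3, 3)
  charlie: need (3, 3) fits (3, 3); releases (1, 2), pool now (4, 5)
  foxtrot: need (4, 3) fits (4, 5); releases (2, 2), pool now (6, 7)
  hotel: need (1, 3) fits (6, 7); releases (1, 0), pool now (7, 7)


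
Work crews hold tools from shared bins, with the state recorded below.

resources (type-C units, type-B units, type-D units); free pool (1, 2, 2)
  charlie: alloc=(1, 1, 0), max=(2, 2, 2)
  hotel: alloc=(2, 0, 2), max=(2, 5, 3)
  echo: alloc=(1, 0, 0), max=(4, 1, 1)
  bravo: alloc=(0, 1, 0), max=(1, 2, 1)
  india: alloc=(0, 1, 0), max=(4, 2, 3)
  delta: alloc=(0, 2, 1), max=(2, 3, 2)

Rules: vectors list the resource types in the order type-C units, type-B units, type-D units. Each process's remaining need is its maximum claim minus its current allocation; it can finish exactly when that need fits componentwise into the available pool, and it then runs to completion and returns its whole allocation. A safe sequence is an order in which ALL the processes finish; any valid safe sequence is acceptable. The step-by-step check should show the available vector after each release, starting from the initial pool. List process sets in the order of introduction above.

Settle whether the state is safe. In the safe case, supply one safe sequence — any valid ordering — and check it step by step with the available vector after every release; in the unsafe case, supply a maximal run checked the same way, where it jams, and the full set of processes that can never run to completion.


The state is SAFE; one workable sequence: charlie, delta, bravo, hotel, echo, india.
Key observation: reading the order forward, charlie is the first process whose need (1, 1, 2) meets the free pool (1, 2, 2) exactly on a resource it requests.
Check, step by step:
  pool = (1, 2, 2)
  charlie: need (1, 1, 2) fits (1, 2, 2); releases (1, 1, 0), pool now (2, 3, 2)
  delta: need (2, 1, 1) fits (2, 3, 2); releases (0, 2, 1), pool now (2, 5, 3)
  bravo: need (1, 1, 1) fits (2, 5, 3); releases (0, 1, 0), pool now (2, 6, 3)
  hotel: need (0, 5, 1) fits (2, 6, 3); releases (2, 0, 2), pool now (4, 6, 5)
  echo: need (3, 1, 1) fits (4, 6, 5); releases (1, 0, 0), pool now (5, 6, 5)
  india: need (4, 1, 3) fits (5, 6, 5); releases (0, 1, 0), pool now (5, 7, 5)


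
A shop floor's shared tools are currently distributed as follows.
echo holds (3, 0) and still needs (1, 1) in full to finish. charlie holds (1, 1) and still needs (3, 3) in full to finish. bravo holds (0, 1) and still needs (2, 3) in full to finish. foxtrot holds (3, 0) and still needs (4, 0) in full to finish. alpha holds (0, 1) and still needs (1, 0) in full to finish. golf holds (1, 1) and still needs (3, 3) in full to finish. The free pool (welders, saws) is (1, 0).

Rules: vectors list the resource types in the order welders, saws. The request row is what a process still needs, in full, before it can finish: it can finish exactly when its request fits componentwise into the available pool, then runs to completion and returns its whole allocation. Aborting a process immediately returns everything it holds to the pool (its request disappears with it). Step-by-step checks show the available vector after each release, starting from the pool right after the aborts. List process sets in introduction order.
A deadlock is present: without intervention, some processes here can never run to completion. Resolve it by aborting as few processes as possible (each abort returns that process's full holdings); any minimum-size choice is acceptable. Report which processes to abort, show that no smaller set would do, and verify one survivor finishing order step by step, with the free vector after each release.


Abort charlie and golf.
Key observation: the deadlocked bravo becomes finishable only because charlie and golf released (2, 2); it completes at step 4 below.
Why nothing smaller works — every single abort fails: echo alone leaves charlie blocked (short on saws); charlie alone leaves bravo blocked (short on saws); bravo alone leaves charlie blocked (short on saws); foxtrot alone leaves charlie blocked (short on saws); alpha alone leaves charlie blocked (short on saws); golf alone leaves charlie blocked (short on saws).
Survivors finish in the order: echo, foxtrot, alpha, bravo. Walking it through (pool after the aborts first):
  pool = (3, 2)
  run echo (needs (1, 1), free (3, 2)); after release of (3, 0) the pool is (6, 2)
  run foxtrot (needs (4, 0), free (6, 2)); after release of (3, 0) the pool is (9, 2)
  run alpha (needs (1, 0), free (9, 2)); after release of (0, 1) the pool is (9, 3)
  run bravo (needs (2, 3), free (9, 3)); after release of (0, 1) the pool is (9, 4)
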